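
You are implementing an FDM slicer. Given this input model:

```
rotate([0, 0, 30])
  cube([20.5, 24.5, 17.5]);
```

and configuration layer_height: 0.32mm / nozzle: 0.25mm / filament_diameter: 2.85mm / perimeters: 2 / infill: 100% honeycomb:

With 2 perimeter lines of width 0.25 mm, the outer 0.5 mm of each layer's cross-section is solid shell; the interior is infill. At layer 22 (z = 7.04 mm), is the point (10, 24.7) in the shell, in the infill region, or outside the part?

outside

At z = 7.04 mm: the cube (footprint 20.5×24.5) is included at this height; (whole slice rotated 30° about Z — lengths, areas and connectivity unchanged). Overall, the cross-section is a single solid region. Undo the 30° rotation: the query point maps to (21.010, 16.391) in the un-rotated model frame. The nearest boundary edge runs (20.50, 0.00)→(20.50, 24.50); distance from the point to it = 0.51 mm. The point is not inside any of the regions above, so it lies outside the cross-section (0.51 mm from the nearest boundary).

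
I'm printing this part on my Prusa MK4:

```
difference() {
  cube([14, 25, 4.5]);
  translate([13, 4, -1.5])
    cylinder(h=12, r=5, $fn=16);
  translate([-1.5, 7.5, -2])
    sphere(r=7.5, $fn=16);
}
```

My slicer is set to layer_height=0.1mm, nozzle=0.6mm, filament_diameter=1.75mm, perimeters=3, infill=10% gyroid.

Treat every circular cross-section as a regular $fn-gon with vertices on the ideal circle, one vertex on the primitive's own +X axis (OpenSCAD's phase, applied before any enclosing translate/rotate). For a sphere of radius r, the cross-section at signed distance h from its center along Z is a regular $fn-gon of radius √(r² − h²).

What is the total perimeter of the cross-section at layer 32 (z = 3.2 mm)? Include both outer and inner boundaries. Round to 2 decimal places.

At z = 3.2 mm: the cube (footprint 14×25) is included at this height (perimeter 78.00 mm); the r=5 cylinder at (13, 4) gives a regular 16-gon of circumradius 5 (constant along its height) (perimeter = 2·16·5.000·sin(180°/16) = 31.21 mm); the r=7.5 sphere at (-1.5, 7.5) slices to a regular 16-gon of circumradius 5.405 (√(r²−h²) with h=5.2 from center) (perimeter = 2·16·5.405·sin(180°/16) = 33.74 mm); Subtracting the remaining from the first: starting from the 14×25 cube, the r=5 cylinder at (13, 4) partially overlaps it — only the 45.33 mm² overlap (of its 76.54 mm²) is removed, clipping the outline; the r=7.5 sphere at (-1.5, 7.5) partially overlaps it — only the 28.95 mm² overlap (of its 89.43 mm²) is removed, clipping the outline — boundary = 82.52 mm. Overall, the cross-section is a single solid region. Total boundary length (outer) = 82.52 mm.

82.52 mm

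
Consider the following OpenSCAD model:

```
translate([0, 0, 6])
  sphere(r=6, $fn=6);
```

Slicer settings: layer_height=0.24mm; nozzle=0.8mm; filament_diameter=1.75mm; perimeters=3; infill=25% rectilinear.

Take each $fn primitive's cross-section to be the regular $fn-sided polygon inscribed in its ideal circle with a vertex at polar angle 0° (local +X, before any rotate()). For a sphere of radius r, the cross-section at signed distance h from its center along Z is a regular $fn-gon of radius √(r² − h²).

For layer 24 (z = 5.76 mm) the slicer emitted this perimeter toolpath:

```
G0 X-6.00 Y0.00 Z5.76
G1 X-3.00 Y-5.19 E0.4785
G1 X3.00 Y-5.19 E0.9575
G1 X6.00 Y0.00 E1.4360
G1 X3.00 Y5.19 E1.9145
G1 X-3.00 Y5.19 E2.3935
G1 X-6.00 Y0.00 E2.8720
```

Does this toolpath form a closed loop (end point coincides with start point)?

Start point (G0): (-6.00, 0.00). End point (last G1): the path returns to the start — closed.

yes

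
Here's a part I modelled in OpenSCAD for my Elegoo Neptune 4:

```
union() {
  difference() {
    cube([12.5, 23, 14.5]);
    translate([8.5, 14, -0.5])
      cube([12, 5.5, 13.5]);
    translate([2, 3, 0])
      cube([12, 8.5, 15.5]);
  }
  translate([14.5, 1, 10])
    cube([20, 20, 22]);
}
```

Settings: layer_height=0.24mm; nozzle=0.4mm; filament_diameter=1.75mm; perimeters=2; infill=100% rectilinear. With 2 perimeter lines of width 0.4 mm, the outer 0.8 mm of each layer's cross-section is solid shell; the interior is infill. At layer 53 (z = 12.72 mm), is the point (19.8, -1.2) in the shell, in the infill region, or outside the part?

outside

At z = 12.72 mm: the cube is present — its section is the full 12.5×23 rectangle; the 12×5.5 cube at (8.5, 14) contributes its full rectangle; the cube at (2, 3) is present — its section is the full 12×8.5 rectangle; After the difference (first − rest): starting from the 12.5×23 cube, the 12×5.5 cube at (8.5, 14) partially overlaps it — only the 22.00 mm² overlap (of its 66.00 mm²) is removed, clipping the outline; the 12×8.5 cube at (2, 3) partially overlaps it — only the 89.25 mm² overlap (of its 102.00 mm²) is removed, clipping the outline — 1 connected region; the cube at (14.5, 1) (footprint 20×20) is included at this height; Merging all regions: the 2 present regions are separate (no shared area or edge), so areas and boundary lengths simply add and each stays a separate island — 2 connected regions. Overall, the cross-section has 2 separate islands. The nearest boundary edge runs (34.50, 1.00)→(14.50, 1.00); distance from the point to it = 2.20 mm. The point is not inside any of the regions above, so it lies outside the cross-section (2.20 mm from the nearest boundary).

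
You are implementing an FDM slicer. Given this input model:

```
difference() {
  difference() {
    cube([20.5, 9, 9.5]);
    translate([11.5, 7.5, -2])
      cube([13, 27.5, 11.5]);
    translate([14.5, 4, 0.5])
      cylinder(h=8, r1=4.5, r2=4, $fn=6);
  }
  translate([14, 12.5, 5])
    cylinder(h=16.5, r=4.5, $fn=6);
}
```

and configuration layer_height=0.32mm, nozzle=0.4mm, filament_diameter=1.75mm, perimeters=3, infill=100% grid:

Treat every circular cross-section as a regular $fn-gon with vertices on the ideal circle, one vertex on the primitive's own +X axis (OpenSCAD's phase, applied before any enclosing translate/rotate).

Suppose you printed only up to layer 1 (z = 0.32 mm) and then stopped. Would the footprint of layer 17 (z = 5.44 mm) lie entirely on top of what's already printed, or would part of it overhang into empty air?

Compare the two slices. At z = 0.32: the cube is present — its section is the full 20.5×9 rectangle (area 184.50 mm²); the cube at (11.5, 7.5) is present — its section is the full 13×27.5 rectangle (area 357.50 mm²); the cone at (14.5, 4) does not reach this height (z outside [0.5, 8.5]); After the difference (first − rest): starting from the 20.5×9 cube (184.50 mm²), the 13×27.5 cube at (11.5, 7.5) partially overlaps it — only the 13.50 mm² overlap (of its 357.50 mm²) is removed, clipping the outline — area = 171.00 mm²; the cylinder at (14, 12.5) is not intersected at this z (z outside [5, 21.5]); Taking the first minus the rest: none of the subtracted shapes is present at this height, so the result so far is unchanged — area = 171.00 mm². At z = 5.44: the 20.5×9 cube contributes its full rectangle (area 184.50 mm²); the cube at (11.5, 7.5) (footprint 13×27.5) is included at this height (area 357.50 mm²); the cone at (14.5, 4) contributes a regular 6-gon of circumradius 4.191 (interpolated between r1=4.5 and r2=4 at t=0.618) (area = (6/2)·4.191²·sin(360°/6) = 45.64 mm²); After the difference (first − rest): starting from the 20.5×9 cube (184.50 mm²), the 13×27.5 cube at (11.5, 7.5) partially overlaps it — only the 13.50 mm² overlap (of its 357.50 mm²) is removed, clipping the outline; the cone at (14.5, 4) partially overlaps it — only the 45.09 mm² overlap (of its 45.64 mm²) is removed, clipping the outline — area = 125.91 mm²; the r=4.5 cylinder at (14, 12.5) gives a regular 6-gon of circumradius 4.5 (constant along its height) (area = (6/2)·4.500²·sin(360°/6) = 52.61 mm²); After the difference (first − rest): starting from that combined region (125.91 mm²), the r=4.5 cylinder at (14, 12.5) misses the remaining region (no effect) — area = 125.91 mm². Checking containment: the cross-section at z = 5.44 is a subset of the cross-section at z = 0.32.

entirely on top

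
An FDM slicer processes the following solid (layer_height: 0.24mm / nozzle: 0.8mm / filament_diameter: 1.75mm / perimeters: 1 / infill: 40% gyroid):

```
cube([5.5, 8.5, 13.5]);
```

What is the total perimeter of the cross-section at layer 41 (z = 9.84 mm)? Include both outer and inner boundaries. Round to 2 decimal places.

28.00 mm

At z = 9.84 mm: the 5.5×8.5 cube contributes its full rectangle (perimeter 28.00 mm). Overall, the cross-section is a single solid region. Total boundary length (outer) = 28.00 mm.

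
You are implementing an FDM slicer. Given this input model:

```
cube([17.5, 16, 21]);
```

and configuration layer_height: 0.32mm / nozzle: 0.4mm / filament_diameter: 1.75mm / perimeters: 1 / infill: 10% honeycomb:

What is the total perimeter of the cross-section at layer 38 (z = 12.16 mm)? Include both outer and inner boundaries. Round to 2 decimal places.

67.00 mm

At z = 12.16 mm: the 17.5×16 cube contributes its full rectangle (perimeter 67.00 mm). Overall, the cross-section is a single solid region. Total boundary length (outer) = 67.00 mm.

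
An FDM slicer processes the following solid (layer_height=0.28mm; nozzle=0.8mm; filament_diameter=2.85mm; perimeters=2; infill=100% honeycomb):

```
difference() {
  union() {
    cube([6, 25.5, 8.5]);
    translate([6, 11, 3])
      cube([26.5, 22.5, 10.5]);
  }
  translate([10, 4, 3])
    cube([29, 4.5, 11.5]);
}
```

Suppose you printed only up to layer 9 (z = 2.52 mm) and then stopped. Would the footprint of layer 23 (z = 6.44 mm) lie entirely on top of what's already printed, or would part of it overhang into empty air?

Compare the two slices. At z = 2.52: the cube (footprint 6×25.5) is included at this height (area 153.00 mm²); the cube at (6, 11) is absent (z outside [3, 13.5]); Merging all regions: only the 6×25.5 cube is present, so the union is just that shape — area = 153.00 mm²; the cube at (10, 4) does not reach this height (z outside [3, 14.5]); After the difference (first − rest): none of the subtracted shapes is present at this height, so that combined region is unchanged — area = 153.00 mm². At z = 6.44: the cube (footprint 6×25.5) is included at this height (area 153.00 mm²); the 26.5×22.5 cube at (6, 11) contributes its full rectangle (area 596.25 mm²); Combining (union): the 2 present regions share edge segments without overlapping in area, so areas simply add but the touching pieces fuse into one outline (the shared edge portions become interior and drop out of the boundary) — area = 749.25 mm²; the cube at (10, 4) is present — its section is the full 29×4.5 rectangle (area 130.50 mm²); Subtracting the remaining from the first: starting from the result so far (749.25 mm²), the 29×4.5 cube at (10, 4) misses the remaining region (no effect) — area = 749.25 mm². Checking containment: at z = 6.44 the cross-section extends beyond the z = 2.52 cross-section by about 596.25 mm².

part overhangs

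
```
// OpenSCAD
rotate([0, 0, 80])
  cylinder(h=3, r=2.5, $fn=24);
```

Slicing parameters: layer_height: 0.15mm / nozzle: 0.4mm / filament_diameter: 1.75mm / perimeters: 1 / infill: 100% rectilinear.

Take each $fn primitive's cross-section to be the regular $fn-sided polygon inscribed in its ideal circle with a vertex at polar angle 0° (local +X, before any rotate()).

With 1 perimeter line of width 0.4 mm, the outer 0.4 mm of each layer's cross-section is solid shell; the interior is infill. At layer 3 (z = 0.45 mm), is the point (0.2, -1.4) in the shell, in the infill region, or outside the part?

infill

At z = 0.45 mm: the r=2.5 cylinder contributes a regular 24-gon of circumradius 2.5; (rotated 80° about Z; rotation is an isometry so areas/perimeters/island counts are preserved). Overall, the cross-section is a single solid region. Undo the 80° rotation: the query point maps to (-1.344, -0.440) in the un-rotated model frame. The nearest boundary edge runs (-2.41, -0.65)→(-2.17, -1.25); distance from the point to it = 1.07 mm. The point is inside the cross-section and 1.07 mm from the nearest boundary — more than the 0.4 mm shell width (1 × 0.4), so it's in the infill interior.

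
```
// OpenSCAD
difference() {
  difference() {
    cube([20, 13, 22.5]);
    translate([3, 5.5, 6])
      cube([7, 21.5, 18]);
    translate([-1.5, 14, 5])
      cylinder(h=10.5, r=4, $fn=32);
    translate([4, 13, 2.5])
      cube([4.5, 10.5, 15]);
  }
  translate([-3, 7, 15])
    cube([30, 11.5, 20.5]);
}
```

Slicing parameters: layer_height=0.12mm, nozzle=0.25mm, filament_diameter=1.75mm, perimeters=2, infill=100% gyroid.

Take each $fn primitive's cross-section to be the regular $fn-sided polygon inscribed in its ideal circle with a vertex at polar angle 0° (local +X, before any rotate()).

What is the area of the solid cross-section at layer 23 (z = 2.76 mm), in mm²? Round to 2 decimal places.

At z = 2.76 mm: the cube (footprint 20×13) is included at this height (area 260.00 mm²); the cube at (3, 5.5) is not intersected at this z (z outside [6, 24]); the cylinder at (-1.5, 14) is absent (z outside [5, 15.5]); the 4.5×10.5 cube at (4, 13) contributes its full rectangle (area 47.25 mm²); After the difference (first − rest): starting from the 20×13 cube (260.00 mm²), the 4.5×10.5 cube at (4, 13) misses the remaining region (no effect) — area = 260.00 mm²; the cube at (-3, 7) is absent (z outside [15, 35.5]); Subtracting the remaining from the first: none of the subtracted shapes is present at this height, so that combined region is unchanged — area = 260.00 mm². Overall, the cross-section is a single solid region. Net area = 260.00 mm².

260.00 mm²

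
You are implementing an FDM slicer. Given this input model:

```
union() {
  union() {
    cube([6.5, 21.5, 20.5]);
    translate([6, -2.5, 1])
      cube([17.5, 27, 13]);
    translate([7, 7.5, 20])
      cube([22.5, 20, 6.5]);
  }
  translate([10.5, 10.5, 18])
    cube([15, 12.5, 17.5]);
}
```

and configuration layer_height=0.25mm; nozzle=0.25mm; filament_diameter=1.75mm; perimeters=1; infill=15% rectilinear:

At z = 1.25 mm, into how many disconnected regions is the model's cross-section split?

1

At z = 1.25 mm: the 6.5×21.5 cube contributes its full rectangle; the cube at (6, -2.5) is present — its section is the full 17.5×27 rectangle; the cube at (7, 7.5) is not intersected at this z (z outside [20, 26.5]); Merging all regions: the regions partially overlap (shared area 10.75 mm²), so overlapping operands fuse into one piece — 1 connected region; the cube at (10.5, 10.5) does not reach this height (z outside [18, 35.5]); Combining (union): only the result so far is present, so the union is just that shape — 1 connected region. The result has 1 disconnected region.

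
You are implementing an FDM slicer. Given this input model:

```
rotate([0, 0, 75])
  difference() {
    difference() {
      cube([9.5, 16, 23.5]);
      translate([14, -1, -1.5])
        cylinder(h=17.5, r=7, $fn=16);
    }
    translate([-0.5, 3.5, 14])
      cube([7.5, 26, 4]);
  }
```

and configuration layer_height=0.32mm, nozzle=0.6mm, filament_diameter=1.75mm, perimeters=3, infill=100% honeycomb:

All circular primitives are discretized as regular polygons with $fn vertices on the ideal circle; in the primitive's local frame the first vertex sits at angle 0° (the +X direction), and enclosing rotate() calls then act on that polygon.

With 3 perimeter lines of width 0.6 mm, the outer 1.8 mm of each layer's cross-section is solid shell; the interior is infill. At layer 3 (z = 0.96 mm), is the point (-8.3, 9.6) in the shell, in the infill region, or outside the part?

infill

At z = 0.96 mm: the cube (footprint 9.5×16) is included at this height; the r=7 cylinder at (14, -1) contributes a regular 16-gon of circumradius 7; After the difference (first − rest): starting from the 9.5×16 cube, the r=7 cylinder at (14, -1) partially overlaps it — only the 6.39 mm² overlap (of its 150.01 mm²) is removed, clipping the outline — 1 connected region; the cube at (-0.5, 3.5) is not intersected at this z (z outside [14, 18]); After the difference (first − rest): none of the subtracted shapes is present at this height, so the result so far is unchanged — 1 connected region; (whole slice rotated 75° about Z — lengths, areas and connectivity unchanged). Overall, the cross-section is a single solid region. Undo the 75° rotation: the query point maps to (7.125, 10.502) in the un-rotated model frame. The nearest boundary edge runs (9.50, 16.00)→(9.50, 4.25); distance from the point to it = 2.38 mm. The point is inside the cross-section and 2.38 mm from the nearest boundary — more than the 1.8 mm shell width (3 × 0.6), so it's in the infill interior.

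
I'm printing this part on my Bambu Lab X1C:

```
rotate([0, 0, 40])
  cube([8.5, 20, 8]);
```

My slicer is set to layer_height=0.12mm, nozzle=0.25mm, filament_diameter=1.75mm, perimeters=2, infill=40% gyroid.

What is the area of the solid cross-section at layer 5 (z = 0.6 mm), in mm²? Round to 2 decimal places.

170.00 mm²

At z = 0.6 mm: the cube (footprint 8.5×20) is included at this height (area 170.00 mm²); (rotated 40° about Z; rotation is an isometry so areas/perimeters/island counts are preserved). Overall, the cross-section is a single solid region. Net area = 170.00 mm².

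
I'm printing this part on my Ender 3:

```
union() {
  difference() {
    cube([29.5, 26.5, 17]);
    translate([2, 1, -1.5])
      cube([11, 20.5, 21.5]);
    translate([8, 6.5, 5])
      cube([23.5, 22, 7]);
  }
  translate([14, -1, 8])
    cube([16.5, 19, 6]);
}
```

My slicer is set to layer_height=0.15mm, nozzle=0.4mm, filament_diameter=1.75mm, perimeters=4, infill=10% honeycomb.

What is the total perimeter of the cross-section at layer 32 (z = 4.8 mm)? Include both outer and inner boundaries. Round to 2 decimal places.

At z = 4.8 mm: the cube is present — its section is the full 29.5×26.5 rectangle (perimeter 112.00 mm); the 11×20.5 cube at (2, 1) contributes its full rectangle (perimeter 63.00 mm); the cube at (8, 6.5) is not intersected at this z (z outside [5, 12]); Taking the first minus the rest: starting from the 29.5×26.5 cube, the 11×20.5 cube at (2, 1) lies wholly inside it (removes its full 225.50 mm² and its 63.00 mm outline becomes a hole wall) — boundary (outer + 1 inner loop) = 175.00 mm; the cube at (14, -1) does not reach this height (z outside [8, 14]); Merging all regions: only the result so far is present, so the union is just that shape — boundary (outer + 1 inner loop) = 175.00 mm. Overall, the cross-section is one region with 1 hole. Total boundary length (outer + inner) = 175.00 mm.

175.00 mm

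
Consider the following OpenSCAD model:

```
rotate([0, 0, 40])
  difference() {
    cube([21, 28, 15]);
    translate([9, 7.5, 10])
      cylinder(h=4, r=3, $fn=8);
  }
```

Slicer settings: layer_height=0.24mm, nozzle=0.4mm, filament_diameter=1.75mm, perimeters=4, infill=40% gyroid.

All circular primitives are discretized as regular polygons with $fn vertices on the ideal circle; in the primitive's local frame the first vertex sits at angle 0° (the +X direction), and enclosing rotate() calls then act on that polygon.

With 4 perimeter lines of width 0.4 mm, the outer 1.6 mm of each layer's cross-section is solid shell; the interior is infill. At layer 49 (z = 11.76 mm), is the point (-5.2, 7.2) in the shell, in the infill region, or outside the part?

shell

At z = 11.76 mm: the 21×28 cube contributes its full rectangle; the r=3 cylinder at (9, 7.5) gives a regular 8-gon of circumradius 3 (constant along its height); After the difference (first − rest): starting from the 21×28 cube, the r=3 cylinder at (9, 7.5) lies wholly inside it (removes its full 25.46 mm² and its 18.37 mm outline becomes a hole wall) — 1 connected region with 1 hole; (whole slice rotated 40° about Z — lengths, areas and connectivity unchanged). Overall, the cross-section is one region with 1 hole. Undo the 40° rotation: the query point maps to (0.645, 8.858) in the un-rotated model frame. The nearest boundary edge runs (0.00, 0.00)→(0.00, 28.00); distance from the point to it = 0.64 mm. The point is inside the cross-section, 0.64 mm from the nearest boundary — within the 1.6 mm shell band (4 × 0.4).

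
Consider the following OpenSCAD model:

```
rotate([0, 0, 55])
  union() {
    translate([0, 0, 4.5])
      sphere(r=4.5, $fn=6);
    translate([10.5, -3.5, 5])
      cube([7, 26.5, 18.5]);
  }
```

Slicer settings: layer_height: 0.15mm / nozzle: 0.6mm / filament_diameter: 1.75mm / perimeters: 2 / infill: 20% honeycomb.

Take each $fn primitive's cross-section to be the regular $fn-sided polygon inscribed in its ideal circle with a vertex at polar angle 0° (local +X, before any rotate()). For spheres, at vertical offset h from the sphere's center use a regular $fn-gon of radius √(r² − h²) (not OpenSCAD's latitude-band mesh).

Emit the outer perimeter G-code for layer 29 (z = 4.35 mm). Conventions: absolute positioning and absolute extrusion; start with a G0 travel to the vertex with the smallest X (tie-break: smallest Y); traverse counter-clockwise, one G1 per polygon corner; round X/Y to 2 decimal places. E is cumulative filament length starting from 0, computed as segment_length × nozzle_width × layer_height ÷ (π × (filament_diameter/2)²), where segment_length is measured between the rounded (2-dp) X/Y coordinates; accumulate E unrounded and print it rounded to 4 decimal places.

At z = 4.35 mm: the r=4.5 sphere contributes a regular 6-gon of circumradius √(4.5²−0.15²) = 4.497; the cube at (10.5, -3.5) is absent (z outside [5, 23.5]); Taking the union: only the r=4.5 sphere is present, so the union is just that shape — 1 connected region; (rotated 55° about Z; rotation is an isometry so areas/perimeters/island counts are preserved). The outline is a single polygon with 6 vertices. Extrusion per mm of travel: 0.6 × 0.15 / (π × 0.875²) = 0.037418. Accumulating E over each segment gives final E = 1.0097.

G0 X-4.48 Y0.39 Z4.35
G1 X-2.58 Y-3.68 E0.1681
G1 X1.90 Y-4.08 E0.3364
G1 X4.48 Y-0.39 E0.5048
G1 X2.58 Y3.68 E0.6729
G1 X-1.90 Y4.08 E0.8412
G1 X-4.48 Y0.39 E1.0097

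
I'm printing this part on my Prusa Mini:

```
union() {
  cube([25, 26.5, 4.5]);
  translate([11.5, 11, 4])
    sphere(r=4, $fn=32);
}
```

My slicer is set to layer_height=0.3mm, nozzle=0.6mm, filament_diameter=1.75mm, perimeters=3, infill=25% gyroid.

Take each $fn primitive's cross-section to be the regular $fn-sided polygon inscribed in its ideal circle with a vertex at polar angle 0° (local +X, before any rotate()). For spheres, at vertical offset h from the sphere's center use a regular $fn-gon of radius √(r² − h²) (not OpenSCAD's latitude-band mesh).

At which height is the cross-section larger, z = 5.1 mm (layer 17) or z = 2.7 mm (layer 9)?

layer 9 (z = 2.7 mm)

Layer 17 (z = 5.1): the cube does not reach this height (z outside [0, 4.5]); the r=4 sphere at (11.5, 11) contributes a regular 32-gon of circumradius √(4²−1.1²) = 3.846 (area = (32/2)·3.846²·sin(360°/32) = 46.17 mm²); Merging all regions: only the r=4 sphere at (11.5, 11) is present, so the union is just that shape — area = 46.17 mm². So its area = 46.17 mm². Layer 9 (z = 2.7): the 25×26.5 cube contributes its full rectangle (area 662.50 mm²); the r=4 sphere at (11.5, 11) contributes a regular 32-gon of circumradius √(4²−1.3²) = 3.783 (area = (32/2)·3.783²·sin(360°/32) = 44.67 mm²); Combining (union): the r=4 sphere at (11.5, 11) lies entirely inside the 25×26.5 cube, so the union is just the 25×26.5 cube — area = 662.50 mm². So its area = 662.50 mm². Layer 9 is larger (662.50 vs 46.17 mm²).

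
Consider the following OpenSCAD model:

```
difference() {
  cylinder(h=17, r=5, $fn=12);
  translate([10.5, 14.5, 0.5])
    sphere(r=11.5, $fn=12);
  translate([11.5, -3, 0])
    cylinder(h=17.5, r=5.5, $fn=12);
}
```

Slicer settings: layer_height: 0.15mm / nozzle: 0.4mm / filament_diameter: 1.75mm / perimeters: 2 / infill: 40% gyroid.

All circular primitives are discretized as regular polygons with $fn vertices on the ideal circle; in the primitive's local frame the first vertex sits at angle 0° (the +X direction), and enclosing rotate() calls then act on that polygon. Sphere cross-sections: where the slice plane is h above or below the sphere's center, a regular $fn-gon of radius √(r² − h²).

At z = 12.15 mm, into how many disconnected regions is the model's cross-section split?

1

At z = 12.15 mm: the cylinder: section is a regular 12-gon, circumradius r=5; the sphere at (10.5, 14.5) is not intersected at this z (|z−center|=11.650 > r=11.5); the cylinder at (11.5, -3): section is a regular 12-gon, circumradius r=5.5; Subtracting the remaining from the first: starting from the r=5 cylinder, the r=5.5 cylinder at (11.5, -3) misses the remaining region (no effect) — 1 connected region. The result has 1 disconnected region.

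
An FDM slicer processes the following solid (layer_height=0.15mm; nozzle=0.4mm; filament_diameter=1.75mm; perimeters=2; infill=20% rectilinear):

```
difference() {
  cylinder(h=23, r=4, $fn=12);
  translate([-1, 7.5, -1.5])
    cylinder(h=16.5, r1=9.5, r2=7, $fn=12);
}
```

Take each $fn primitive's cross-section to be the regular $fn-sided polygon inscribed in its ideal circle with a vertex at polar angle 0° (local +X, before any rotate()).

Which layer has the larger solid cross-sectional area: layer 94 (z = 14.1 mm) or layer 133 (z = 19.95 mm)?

Layer 94 (z = 14.1): the cylinder: section is a regular 12-gon, circumradius r=4 (area = (12/2)·4.000²·sin(360°/12) = 48.00 mm²); the cone at (-1, 7.5) (r1=9.5→r2=7) has section circumradius 7.136 here — a regular 12-gon (area = (12/2)·7.136²·sin(360°/12) = 152.78 mm²); After the difference (first − rest): starting from the r=4 cylinder (48.00 mm²), the cone at (-1, 7.5) partially overlaps it — only the 16.76 mm² overlap (of its 152.78 mm²) is removed, clipping the outline — area = 31.24 mm². So its area = 31.24 mm². Layer 133 (z = 19.95): the r=4 cylinder contributes a regular 12-gon of circumradius 4 (area = (12/2)·4.000²·sin(360°/12) = 48.00 mm²); the cone at (-1, 7.5) does not reach this height (z outside [-1.5, 15]); Taking the first minus the rest: none of the subtracted shapes is present at this height, so the r=4 cylinder is unchanged — area = 48.00 mm². So its area = 48.00 mm². Layer 133 is larger (48.00 vs 31.24 mm²).

layer 133 (z = 19.95 mm)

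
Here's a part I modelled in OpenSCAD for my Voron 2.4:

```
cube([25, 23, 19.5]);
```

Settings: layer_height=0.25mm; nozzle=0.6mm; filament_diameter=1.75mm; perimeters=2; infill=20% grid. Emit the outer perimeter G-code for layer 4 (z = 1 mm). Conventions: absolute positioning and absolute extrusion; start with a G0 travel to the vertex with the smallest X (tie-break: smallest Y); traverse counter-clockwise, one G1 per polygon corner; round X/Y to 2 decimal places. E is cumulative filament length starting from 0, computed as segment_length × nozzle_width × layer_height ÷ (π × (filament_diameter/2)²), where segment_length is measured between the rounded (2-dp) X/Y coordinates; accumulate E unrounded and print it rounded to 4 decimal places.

At z = 1 mm: the cube is present — its section is the full 25×23 rectangle. The outline is a single polygon with 4 vertices. Extrusion per mm of travel: 0.6 × 0.25 / (π × 0.875²) = 0.062363. Accumulating E over each segment gives final E = 5.9868.

G0 X0.00 Y0.00 Z1.00
G1 X25.00 Y0.00 E1.5591
G1 X25.00 Y23.00 E2.9934
G1 X0.00 Y23.00 E4.5525
G1 X0.00 Y0.00 E5.9868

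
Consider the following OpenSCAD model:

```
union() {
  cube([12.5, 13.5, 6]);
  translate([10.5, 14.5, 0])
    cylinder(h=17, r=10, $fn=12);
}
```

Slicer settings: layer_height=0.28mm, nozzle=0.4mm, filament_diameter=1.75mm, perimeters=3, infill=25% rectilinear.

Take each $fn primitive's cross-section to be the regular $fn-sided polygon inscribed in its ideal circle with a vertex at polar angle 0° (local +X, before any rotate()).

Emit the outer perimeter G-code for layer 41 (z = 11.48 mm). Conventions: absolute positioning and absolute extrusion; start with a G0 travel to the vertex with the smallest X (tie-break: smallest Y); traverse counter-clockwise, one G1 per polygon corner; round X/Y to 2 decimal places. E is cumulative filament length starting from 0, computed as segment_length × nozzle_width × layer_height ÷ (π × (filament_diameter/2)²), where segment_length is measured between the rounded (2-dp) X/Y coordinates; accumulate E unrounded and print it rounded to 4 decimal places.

At z = 11.48 mm: the cube is absent (z outside [0, 6]); the r=10 cylinder at (10.5, 14.5) contributes a regular 12-gon of circumradius 10; Merging all regions: only the r=10 cylinder at (10.5, 14.5) is present, so the union is just that shape — 1 connected region. The outline is a single polygon with 12 vertices. Extrusion per mm of travel: 0.4 × 0.28 / (π × 0.875²) = 0.046564. Accumulating E over each segment gives final E = 2.8924.

G0 X0.50 Y14.50 Z11.48
G1 X1.84 Y9.50 E0.2410
G1 X5.50 Y5.84 E0.4821
G1 X10.50 Y4.50 E0.7231
G1 X15.50 Y5.84 E0.9641
G1 X19.16 Y9.50 E1.2051
G1 X20.50 Y14.50 E1.4462
G1 X19.16 Y19.50 E1.6872
G1 X15.50 Y23.16 E1.9282
G1 X10.50 Y24.50 E2.1693
G1 X5.50 Y23.16 E2.4103
G1 X1.84 Y19.50 E2.6513
G1 X0.50 Y14.50 E2.8924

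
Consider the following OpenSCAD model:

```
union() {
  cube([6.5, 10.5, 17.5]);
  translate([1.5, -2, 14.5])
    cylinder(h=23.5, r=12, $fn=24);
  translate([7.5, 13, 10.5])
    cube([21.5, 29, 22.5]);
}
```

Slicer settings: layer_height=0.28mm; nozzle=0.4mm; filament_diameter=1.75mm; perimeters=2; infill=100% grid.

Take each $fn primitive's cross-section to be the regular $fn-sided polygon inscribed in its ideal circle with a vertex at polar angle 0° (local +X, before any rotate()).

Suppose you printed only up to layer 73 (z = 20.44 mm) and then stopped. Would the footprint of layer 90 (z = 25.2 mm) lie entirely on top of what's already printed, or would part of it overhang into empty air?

entirely on top

Compare the two slices. At z = 20.44: the cube is not intersected at this z (z outside [0, 17.5]); the r=12 cylinder at (1.5, -2) contributes a regular 24-gon of circumradius 12 (area = (24/2)·12.000²·sin(360°/24) = 447.24 mm²); the cube at (7.5, 13) is present — its section is the full 21.5×29 rectangle (area 623.50 mm²); Combining (union): the 2 present regions are separate (no shared area or edge), so areas and boundary lengths simply add and each stays a separate island — area = 1070.74 mm². At z = 25.2: the cube is absent (z outside [0, 17.5]); the cylinder at (1.5, -2): section is a regular 24-gon, circumradius r=12 (area = (24/2)·12.000²·sin(360°/24) = 447.24 mm²); the cube at (7.5, 13) is present — its section is the full 21.5×29 rectangle (area 623.50 mm²); Taking the union: the 2 present regions are separate (no shared area or edge), so areas and boundary lengths simply add and each stays a separate island — area = 1070.74 mm². Checking containment: the cross-section at z = 25.2 is a subset of the cross-section at z = 20.44.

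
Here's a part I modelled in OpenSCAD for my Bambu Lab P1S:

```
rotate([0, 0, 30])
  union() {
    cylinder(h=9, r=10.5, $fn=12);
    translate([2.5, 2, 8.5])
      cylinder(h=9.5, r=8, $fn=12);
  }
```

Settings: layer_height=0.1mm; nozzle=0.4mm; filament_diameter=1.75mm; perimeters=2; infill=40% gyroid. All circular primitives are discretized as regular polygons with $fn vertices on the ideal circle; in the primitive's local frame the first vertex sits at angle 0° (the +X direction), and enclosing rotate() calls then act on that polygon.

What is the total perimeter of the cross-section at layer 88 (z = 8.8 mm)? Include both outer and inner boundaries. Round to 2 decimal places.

At z = 8.8 mm: the r=10.5 cylinder gives a regular 12-gon of circumradius 10.5 (constant along its height) (perimeter = 2·12·10.500·sin(180°/12) = 65.22 mm); the r=8 cylinder at (2.5, 2) contributes a regular 12-gon of circumradius 8 (perimeter = 2·12·8.000·sin(180°/12) = 49.69 mm); Combining (union): the regions partially overlap (shared area 185.52 mm²), so the edge portions inside another operand are dropped and the merged outline is re-measured after clipping — boundary = 66.00 mm; (rotated 30° about Z; rotation is an isometry so areas/perimeters/island counts are preserved). Overall, the cross-section is a single solid region. Total boundary length (outer) = 66.00 mm.

66.00 mm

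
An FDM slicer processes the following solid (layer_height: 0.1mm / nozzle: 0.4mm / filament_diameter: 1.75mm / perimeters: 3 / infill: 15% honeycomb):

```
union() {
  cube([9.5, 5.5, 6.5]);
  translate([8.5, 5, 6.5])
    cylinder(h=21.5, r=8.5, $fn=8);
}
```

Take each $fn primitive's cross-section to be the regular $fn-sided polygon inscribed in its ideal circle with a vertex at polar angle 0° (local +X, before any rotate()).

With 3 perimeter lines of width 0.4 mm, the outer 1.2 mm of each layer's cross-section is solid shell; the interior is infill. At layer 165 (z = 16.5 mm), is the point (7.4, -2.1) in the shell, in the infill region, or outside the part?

At z = 16.5 mm: the cube is not intersected at this z (z outside [0, 6.5]); the r=8.5 cylinder at (8.5, 5) gives a regular 8-gon of circumradius 8.5 (constant along its height); Merging all regions: only the r=8.5 cylinder at (8.5, 5) is present, so the union is just that shape — 1 connected region. Overall, the cross-section is a single solid region. The nearest boundary edge runs (2.49, -1.01)→(8.50, -3.50); distance from the point to it = 0.87 mm. The point is inside the cross-section, 0.87 mm from the nearest boundary — within the 1.2 mm shell band (3 × 0.4).

shell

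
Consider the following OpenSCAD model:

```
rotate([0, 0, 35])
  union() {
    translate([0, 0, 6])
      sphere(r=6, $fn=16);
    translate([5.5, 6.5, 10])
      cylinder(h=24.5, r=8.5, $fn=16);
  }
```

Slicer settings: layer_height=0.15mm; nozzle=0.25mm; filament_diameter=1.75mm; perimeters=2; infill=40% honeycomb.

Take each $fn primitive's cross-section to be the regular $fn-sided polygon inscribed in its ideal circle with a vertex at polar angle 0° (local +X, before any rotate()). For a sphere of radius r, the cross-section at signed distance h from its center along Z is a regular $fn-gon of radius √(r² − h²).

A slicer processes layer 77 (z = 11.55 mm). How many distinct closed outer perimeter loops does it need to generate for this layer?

1

At z = 11.55 mm: the r=6 sphere slices to a regular 16-gon of circumradius 2.280 (√(r²−h²) with h=5.55 from center); the r=8.5 cylinder at (5.5, 6.5) gives a regular 16-gon of circumradius 8.5 (constant along its height); Taking the union: the regions partially overlap (shared area 6.93 mm²), so overlapping operands fuse into one piece — 1 connected region; (rotated 35° about Z; rotation is an isometry so areas/perimeters/island counts are preserved). The result has 1 disconnected region.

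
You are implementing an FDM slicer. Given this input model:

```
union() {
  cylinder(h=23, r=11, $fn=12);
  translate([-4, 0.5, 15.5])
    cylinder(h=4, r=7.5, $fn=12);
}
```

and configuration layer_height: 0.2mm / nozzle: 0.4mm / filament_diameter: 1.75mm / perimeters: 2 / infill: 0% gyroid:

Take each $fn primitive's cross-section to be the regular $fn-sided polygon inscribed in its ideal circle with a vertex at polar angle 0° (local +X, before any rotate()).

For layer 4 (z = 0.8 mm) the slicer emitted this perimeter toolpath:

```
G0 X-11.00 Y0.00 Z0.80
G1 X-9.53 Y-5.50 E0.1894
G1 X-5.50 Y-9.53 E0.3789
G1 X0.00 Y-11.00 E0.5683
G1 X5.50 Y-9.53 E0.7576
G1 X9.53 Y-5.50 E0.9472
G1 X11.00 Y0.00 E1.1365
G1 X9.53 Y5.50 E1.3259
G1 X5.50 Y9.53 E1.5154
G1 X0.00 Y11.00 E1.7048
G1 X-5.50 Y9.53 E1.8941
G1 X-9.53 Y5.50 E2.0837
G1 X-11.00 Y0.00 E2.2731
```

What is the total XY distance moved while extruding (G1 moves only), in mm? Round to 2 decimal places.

Sum the Euclidean lengths of each G1 segment: total = 68.34 mm.

68.34 mm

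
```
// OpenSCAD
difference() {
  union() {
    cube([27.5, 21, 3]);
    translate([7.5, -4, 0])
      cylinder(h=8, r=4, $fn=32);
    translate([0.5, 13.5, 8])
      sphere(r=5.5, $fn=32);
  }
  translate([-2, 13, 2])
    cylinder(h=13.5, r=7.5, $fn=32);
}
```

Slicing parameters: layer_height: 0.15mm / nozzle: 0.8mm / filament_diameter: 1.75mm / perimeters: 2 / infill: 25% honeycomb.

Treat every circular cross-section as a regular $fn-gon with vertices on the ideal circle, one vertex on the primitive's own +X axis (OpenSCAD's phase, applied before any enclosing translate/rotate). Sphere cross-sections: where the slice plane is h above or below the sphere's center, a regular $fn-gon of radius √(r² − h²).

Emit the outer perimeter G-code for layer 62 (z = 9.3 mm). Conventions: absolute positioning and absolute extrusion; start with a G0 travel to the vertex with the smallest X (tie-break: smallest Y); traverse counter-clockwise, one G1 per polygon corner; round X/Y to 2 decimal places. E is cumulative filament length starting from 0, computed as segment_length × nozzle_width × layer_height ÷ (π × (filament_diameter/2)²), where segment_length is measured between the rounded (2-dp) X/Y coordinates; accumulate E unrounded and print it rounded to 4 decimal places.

At z = 9.3 mm: the cube is not intersected at this z (z outside [0, 3]); the cylinder at (7.5, -4) is not intersected at this z (z outside [0, 8]); the sphere at (0.5, 13.5): section is a regular 32-gon, circumradius = √(r²−h²) = √(5.5²−1.3²) = 5.344; Combining (union): only the r=5.5 sphere at (0.5, 13.5) is present, so the union is just that shape — 1 connected region; the r=7.5 cylinder at (-2, 13) gives a regular 32-gon of circumradius 7.5 (constant along its height); Subtracting the remaining from the first: starting from the result so far, the r=7.5 cylinder at (-2, 13) partially overlaps it — only the 87.25 mm² overlap (of its 175.58 mm²) is removed, clipping the outline — 1 connected region. The outline is a single polygon with 14 vertices. Extrusion per mm of travel: 0.8 × 0.15 / (π × 0.875²) = 0.049890. Accumulating E over each segment gives final E = 0.7175.

G0 X3.87 Y17.62 Z9.30
G1 X4.24 Y17.17 E0.0291
G1 X4.93 Y15.87 E0.1025
G1 X5.36 Y14.46 E0.1760
G1 X5.50 Y13.00 E0.2492
G1 X5.36 Y11.54 E0.3224
G1 X5.19 Y10.99 E0.3511
G1 X5.44 Y11.45 E0.3772
G1 X5.74 Y12.46 E0.4298
G1 X5.84 Y13.50 E0.4819
G1 X5.74 Y14.54 E0.5340
G1 X5.44 Y15.55 E0.5866
G1 X4.94 Y16.47 E0.6388
G1 X4.28 Y17.28 E0.6910
G1 X3.87 Y17.62 E0.7175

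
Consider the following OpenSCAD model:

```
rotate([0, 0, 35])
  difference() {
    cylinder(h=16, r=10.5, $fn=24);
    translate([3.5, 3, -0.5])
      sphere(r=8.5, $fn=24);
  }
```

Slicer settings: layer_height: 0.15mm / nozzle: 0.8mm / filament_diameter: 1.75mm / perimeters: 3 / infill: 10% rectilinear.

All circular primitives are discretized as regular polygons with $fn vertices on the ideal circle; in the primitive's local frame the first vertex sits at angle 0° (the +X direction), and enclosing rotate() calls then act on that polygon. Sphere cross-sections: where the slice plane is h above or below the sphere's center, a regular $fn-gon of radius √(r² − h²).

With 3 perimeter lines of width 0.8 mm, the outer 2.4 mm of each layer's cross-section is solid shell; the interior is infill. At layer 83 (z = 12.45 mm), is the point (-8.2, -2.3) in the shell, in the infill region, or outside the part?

shell

At z = 12.45 mm: the cylinder: section is a regular 24-gon, circumradius r=10.5; the sphere at (3.5, 3) is not intersected at this z (|z−center|=12.950 > r=8.5); Subtracting the remaining from the first: none of the subtracted shapes is present at this height, so the r=10.5 cylinder is unchanged — 1 connected region; (whole slice rotated 35° about Z — lengths, areas and connectivity unchanged). Overall, the cross-section is a single solid region. Undo the 35° rotation: the query point maps to (-8.036, 2.819) in the un-rotated model frame. The nearest boundary edge runs (-9.09, 5.25)→(-10.14, 2.72); distance from the point to it = 1.91 mm. The point is inside the cross-section, 1.91 mm from the nearest boundary — within the 2.4 mm shell band (3 × 0.8).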